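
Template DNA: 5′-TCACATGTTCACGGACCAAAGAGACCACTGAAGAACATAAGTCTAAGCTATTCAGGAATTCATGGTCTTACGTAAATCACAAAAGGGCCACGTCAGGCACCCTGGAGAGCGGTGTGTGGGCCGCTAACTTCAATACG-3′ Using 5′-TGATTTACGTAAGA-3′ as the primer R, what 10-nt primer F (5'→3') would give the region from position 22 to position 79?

5'-AGACCACTGA-3'

The reverse primer's reverse complement TCTTACGTAAATCA matches the template at positions 66–79; the product starts at position 22.
The forward primer is identical to the top strand over positions 22–31: AGACCACTGA.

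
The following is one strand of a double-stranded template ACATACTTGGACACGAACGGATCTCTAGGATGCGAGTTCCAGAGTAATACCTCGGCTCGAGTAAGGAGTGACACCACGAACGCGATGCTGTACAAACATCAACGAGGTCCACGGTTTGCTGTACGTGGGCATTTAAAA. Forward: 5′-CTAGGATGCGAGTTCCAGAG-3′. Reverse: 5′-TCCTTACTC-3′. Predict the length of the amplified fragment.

43 bp

Forward primer CTAGGATGCGAGTTCCAGAG is found on the top strand at positions 25–44.
The reverse primer's reverse complement is GAGTAAGGA, which matches the template at positions 59–67.
Amplicon spans positions 25–67: 43 bp.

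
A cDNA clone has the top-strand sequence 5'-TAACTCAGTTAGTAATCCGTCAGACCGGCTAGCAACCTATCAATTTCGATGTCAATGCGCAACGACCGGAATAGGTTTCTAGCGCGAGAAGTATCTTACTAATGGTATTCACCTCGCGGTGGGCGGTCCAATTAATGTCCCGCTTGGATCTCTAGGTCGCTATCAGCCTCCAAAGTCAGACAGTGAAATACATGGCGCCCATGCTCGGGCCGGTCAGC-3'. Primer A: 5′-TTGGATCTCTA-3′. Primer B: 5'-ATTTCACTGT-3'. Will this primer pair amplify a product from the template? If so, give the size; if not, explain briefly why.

Yes — a 46 bp product.

Primer A (TTGGATCTCTA) matches the top strand at positions 144–154; it acts as a forward primer.
Primer B's reverse complement is ACAGTGAAAT, matching the top strand at positions 180–189; it acts as a reverse primer.
The 3' ends face each other across positions 144–189, giving a 46 bp product.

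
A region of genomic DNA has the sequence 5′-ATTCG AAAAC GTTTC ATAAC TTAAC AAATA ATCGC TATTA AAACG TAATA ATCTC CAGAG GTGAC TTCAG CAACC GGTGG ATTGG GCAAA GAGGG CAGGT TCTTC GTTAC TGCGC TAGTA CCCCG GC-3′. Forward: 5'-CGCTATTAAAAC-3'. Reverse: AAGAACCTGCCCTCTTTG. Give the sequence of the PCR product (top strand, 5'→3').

5'-CGCTATTAAAACGTAATAATCTCCAGAGGTGACTTCAGCAACCGGTGGATTGGGCAAAGAGGGCAGGTTCTT-3'

Scanning the template, CGCTATTAAAAC occurs at positions 33–44; this primer anneals to the bottom strand there with its 3' end pointing downstream.
Reverse complement of the reverse primer: CAAAGAGGGCAGGTTCTT. This occurs on the top strand at positions 87–104.
The product is the template from position 33 through 104 (72 bp).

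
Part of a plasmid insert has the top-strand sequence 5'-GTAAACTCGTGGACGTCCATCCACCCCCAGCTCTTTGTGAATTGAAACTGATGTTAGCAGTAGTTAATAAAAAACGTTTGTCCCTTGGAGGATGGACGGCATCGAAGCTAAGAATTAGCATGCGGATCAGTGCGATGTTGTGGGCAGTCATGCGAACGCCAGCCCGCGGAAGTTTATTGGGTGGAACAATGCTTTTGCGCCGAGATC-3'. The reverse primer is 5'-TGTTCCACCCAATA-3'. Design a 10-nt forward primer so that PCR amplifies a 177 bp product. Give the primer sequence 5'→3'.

The reverse primer's reverse complement TATTGGGTGGAACA matches the template at positions 175–188, so the product ends at position 188.
A 177 bp product then starts at position 188 − 177 + 1 = 12.
The forward primer is identical to the top strand there: GACGTCCATC.

5'-GACGTCCATC-3'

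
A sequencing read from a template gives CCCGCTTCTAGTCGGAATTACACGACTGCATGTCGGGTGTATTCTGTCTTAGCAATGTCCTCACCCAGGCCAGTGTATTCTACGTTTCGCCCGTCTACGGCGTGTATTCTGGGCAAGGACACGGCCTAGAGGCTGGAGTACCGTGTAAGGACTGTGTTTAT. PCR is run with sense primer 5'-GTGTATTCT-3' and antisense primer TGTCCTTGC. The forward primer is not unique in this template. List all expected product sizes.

The forward primer GTGTATTCT matches the top strand at positions 37–45, 73–81, 102–110.
The reverse primer's reverse complement is GCAAGGACA, matching at positions 113–121.
Each forward site pairs with the reverse site to give a product ending at position 121: sizes 85, 49, 20 bp.

85 bp, 49 bp, 20 bp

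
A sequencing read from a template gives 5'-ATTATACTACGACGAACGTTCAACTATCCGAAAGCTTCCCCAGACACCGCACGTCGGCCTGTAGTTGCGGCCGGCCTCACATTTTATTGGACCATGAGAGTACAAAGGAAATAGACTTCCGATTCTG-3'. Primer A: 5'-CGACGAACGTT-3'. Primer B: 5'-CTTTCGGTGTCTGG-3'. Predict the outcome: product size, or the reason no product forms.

No product — primer B has no binding site in the template.

Primer B (CTTTCGGTGTCTGG) does not match the top strand, and its reverse complement CCAGACACCGAAAG does not match either.
With no annealing site for primer B, no amplification occurs.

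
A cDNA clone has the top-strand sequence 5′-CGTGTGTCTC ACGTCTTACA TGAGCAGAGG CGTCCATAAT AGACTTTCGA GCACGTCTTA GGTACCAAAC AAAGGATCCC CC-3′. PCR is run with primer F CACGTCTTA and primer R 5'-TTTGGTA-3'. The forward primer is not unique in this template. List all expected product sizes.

The forward primer CACGTCTTA matches the top strand at positions 10–18, 52–60.
The reverse primer's reverse complement is TACCAAA, matching at positions 63–69.
Each forward site pairs with the reverse site to give a product ending at position 69: sizes 60, 18 bp.

60 bp, 18 bp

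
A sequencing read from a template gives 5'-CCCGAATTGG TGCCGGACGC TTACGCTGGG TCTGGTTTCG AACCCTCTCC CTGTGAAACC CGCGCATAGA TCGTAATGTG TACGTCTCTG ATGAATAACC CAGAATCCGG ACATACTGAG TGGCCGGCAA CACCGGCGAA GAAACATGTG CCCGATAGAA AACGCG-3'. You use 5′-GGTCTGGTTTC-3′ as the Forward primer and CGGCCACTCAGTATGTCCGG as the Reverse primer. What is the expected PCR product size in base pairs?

98 bp

Scanning the template, GGTCTGGTTTC occurs at positions 29–39; this primer anneals to the bottom strand there with its 3' end pointing downstream.
Reverse complement of the reverse primer: CCGGACATACTGAGTGGCCG. This occurs on the top strand at positions 107–126.
Amplicon spans positions 29–126: 98 bp.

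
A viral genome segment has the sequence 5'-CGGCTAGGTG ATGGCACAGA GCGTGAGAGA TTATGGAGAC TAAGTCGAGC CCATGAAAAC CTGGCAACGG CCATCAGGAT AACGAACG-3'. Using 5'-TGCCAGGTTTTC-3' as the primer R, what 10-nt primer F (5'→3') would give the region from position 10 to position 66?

5'-GATGGCACAG-3'

The reverse primer's reverse complement GAAAACCTGGCA matches the template at positions 55–66; the product starts at position 10.
The forward primer is identical to the top strand over positions 10–19: GATGGCACAG.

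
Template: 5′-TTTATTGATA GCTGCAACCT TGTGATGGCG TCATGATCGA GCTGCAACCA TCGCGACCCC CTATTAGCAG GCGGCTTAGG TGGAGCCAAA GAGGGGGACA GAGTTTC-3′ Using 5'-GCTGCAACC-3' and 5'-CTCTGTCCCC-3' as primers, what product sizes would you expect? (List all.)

93 bp, 63 bp

The forward primer GCTGCAACC matches the top strand at positions 11–19, 41–49.
The reverse primer's reverse complement is GGGGACAGAG, matching at positions 94–103.
Each forward site pairs with the reverse site to give a product ending at position 103: sizes 93, 63 bp.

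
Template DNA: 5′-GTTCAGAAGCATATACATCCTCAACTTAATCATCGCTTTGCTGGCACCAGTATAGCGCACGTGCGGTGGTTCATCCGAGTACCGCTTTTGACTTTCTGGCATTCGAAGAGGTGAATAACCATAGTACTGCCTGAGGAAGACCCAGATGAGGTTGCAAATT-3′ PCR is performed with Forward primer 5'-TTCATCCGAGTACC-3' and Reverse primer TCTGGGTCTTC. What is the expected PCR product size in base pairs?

The forward primer matches the template at positions 70–83.
Taking the reverse complement of TCTGGGTCTTC gives GAAGACCCAGA, found at positions 136–146 on the template; the primer anneals here to the top strand with its 3' end pointing upstream.
Product length = (reverse-primer end) − (forward-primer start) + 1 = 146 − 70 + 1 = 77 bp.

77 bp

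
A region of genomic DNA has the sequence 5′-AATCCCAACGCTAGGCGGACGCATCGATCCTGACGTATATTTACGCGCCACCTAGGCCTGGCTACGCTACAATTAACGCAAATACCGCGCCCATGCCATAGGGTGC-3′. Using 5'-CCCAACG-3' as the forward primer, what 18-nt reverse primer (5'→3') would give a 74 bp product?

5'-GTTAATTGTAGCGTAGCC-3'

The forward primer binds at positions 4–10, so a 74 bp product ends at position 4 + 74 − 1 = 77.
The reverse primer anneals to the top strand over positions 60–77, i.e. to GGCTACGCTACAATTAAC.
Its sequence written 5'→3' is the reverse complement: GTTAATTGTAGCGTAGCC.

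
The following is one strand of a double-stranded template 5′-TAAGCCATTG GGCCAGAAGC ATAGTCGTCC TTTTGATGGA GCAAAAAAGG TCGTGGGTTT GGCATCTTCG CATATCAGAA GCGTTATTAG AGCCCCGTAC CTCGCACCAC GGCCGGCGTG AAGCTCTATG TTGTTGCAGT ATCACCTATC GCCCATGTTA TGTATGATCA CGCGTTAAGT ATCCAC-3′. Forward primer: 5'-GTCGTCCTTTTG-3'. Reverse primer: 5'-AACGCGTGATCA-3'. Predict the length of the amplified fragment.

153 bp

The forward primer matches the template at positions 24–35.
Taking the reverse complement of AACGCGTGATCA gives TGATCACGCGTT, found at positions 165–176 on the template; the primer anneals here to the top strand with its 3' end pointing upstream.
Product length = (reverse-primer end) − (forward-primer start) + 1 = 176 − 24 + 1 = 153 bp.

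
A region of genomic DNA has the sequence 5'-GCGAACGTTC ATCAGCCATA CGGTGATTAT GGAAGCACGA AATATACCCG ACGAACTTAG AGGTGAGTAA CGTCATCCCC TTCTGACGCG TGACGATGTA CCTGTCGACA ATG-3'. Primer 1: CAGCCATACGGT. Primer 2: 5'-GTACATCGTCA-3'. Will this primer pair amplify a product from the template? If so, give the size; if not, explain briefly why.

Yes — an 89 bp product.

Primer 1 (CAGCCATACGGT) matches the top strand at positions 13–24; it acts as a forward primer.
Primer 2's reverse complement is TGACGATGTAC, matching the top strand at positions 91–101; it acts as a reverse primer.
The 3' ends face each other across positions 13–101, giving an 89 bp product.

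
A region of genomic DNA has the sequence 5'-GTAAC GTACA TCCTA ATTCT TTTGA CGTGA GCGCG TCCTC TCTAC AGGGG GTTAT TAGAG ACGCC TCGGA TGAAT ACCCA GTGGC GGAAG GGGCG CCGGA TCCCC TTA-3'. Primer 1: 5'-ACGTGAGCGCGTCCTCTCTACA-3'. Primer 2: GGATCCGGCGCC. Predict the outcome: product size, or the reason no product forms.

Primer 1 (ACGTGAGCGCGTCCTCTCTACA) matches the top strand at positions 25–46; it acts as a forward primer.
Primer 2's reverse complement is GGCGCCGGATCC, matching the top strand at positions 92–103; it acts as a reverse primer.
The 3' ends face each other across positions 25–103, giving a 79 bp product.

Yes — a 79 bp product.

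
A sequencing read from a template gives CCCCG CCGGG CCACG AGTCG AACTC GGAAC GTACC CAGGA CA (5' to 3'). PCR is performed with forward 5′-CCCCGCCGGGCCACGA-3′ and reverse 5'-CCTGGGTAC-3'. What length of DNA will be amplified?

Forward primer CCCCGCCGGGCCACGA is found on the top strand at positions 1–16.
The reverse primer's reverse complement is GTACCCAGG, which matches the template at positions 31–39.
The product runs from position 1 to position 39, so its length is 39 − 1 + 1 = 39 bp.

39 bp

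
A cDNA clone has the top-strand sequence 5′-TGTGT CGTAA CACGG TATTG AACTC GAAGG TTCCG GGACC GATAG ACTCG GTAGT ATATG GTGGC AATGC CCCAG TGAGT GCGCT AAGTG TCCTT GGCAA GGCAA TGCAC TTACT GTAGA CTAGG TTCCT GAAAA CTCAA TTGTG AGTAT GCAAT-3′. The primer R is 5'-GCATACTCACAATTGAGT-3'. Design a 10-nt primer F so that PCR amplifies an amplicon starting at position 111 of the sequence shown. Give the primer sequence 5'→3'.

The reverse primer's reverse complement ACTCAATTGTGAGTATGC matches the template at positions 135–152; the product starts at position 111.
The forward primer is identical to the top strand over positions 111–120: TTACTGTAGA.

5'-TTACTGTAGA-3'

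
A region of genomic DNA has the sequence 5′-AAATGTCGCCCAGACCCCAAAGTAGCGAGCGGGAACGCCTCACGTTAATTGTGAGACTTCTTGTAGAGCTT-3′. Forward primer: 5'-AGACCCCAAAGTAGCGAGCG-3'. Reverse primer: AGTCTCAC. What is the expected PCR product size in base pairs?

Scanning the template, AGACCCCAAAGTAGCGAGCG occurs at positions 12–31; this primer anneals to the bottom strand there with its 3' end pointing downstream.
Reverse complement of the reverse primer: GTGAGACT. This occurs on the top strand at positions 51–58.
Amplicon spans positions 12–58: 47 bp.

47 bp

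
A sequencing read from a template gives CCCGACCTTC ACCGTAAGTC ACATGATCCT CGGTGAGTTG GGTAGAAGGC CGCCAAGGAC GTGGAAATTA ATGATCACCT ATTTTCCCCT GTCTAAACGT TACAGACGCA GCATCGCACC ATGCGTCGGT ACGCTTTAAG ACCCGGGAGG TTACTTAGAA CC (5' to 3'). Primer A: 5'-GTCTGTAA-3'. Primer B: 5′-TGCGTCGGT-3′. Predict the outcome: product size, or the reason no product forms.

No product — the primers' 3' ends point away from each other.

Primer A (GTCTGTAA) has reverse complement TTACAGAC, which matches the top strand at positions 100–107; primer A anneals to the top strand there with its 3' end pointing upstream toward position 100.
Primer B (TGCGTCGGT) matches the top strand directly at positions 122–130; it anneals to the bottom strand with its 3' end pointing downstream toward position 130.
The 3' ends diverge (primer A extends toward position 1, primer B toward position 162), so the primers never converge on a shared product.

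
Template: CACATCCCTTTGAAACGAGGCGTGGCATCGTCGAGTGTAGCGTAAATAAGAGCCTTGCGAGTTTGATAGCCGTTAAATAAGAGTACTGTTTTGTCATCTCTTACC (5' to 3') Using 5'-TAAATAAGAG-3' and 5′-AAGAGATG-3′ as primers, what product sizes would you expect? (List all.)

The forward primer TAAATAAGAG matches the top strand at positions 43–52, 74–83.
The reverse primer's reverse complement is CATCTCTT, matching at positions 95–102.
Each forward site pairs with the reverse site to give a product ending at position 102: sizes 60, 29 bp.

60 bp, 29 bp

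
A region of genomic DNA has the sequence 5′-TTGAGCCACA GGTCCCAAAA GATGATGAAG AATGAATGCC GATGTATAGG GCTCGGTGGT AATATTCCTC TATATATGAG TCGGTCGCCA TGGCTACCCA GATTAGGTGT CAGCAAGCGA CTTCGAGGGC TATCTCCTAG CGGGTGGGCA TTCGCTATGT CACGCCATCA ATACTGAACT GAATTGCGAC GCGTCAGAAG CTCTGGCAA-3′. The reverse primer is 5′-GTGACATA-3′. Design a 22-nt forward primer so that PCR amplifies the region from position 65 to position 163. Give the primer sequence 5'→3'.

The reverse primer's reverse complement TATGTCAC matches the template at positions 156–163; the product starts at position 65.
The forward primer is identical to the top strand over positions 65–86: TTCCTCTATATATGAGTCGGTC.

5'-TTCCTCTATATATGAGTCGGTC-3'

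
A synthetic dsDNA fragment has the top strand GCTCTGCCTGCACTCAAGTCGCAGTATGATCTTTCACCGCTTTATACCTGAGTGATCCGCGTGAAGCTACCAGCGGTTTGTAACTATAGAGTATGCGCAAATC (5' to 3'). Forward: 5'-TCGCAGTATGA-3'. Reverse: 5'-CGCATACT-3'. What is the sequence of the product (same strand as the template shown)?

The forward primer matches the template at positions 19–29.
Taking the reverse complement of CGCATACT gives AGTATGCG, found at positions 90–97 on the template; the primer anneals here to the top strand with its 3' end pointing upstream.
The product is the template from position 19 through 97 (79 bp).

5'-TCGCAGTATGATCTTTCACCGCTTTATACCTGAGTGATCCGCGTGAAGCTACCAGCGGTTTGTAACTATAGAGTATGCG-3'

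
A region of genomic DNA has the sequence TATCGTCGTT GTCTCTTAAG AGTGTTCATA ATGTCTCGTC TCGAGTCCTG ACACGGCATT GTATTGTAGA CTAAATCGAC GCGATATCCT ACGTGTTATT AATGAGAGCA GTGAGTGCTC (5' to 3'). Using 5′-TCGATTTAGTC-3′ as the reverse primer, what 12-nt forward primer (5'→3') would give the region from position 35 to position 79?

The reverse primer's reverse complement GACTAAATCGA matches the template at positions 69–79; the product starts at position 35.
The forward primer is identical to the top strand over positions 35–46: CTCGTCTCGAGT.

5'-CTCGTCTCGAGT-3'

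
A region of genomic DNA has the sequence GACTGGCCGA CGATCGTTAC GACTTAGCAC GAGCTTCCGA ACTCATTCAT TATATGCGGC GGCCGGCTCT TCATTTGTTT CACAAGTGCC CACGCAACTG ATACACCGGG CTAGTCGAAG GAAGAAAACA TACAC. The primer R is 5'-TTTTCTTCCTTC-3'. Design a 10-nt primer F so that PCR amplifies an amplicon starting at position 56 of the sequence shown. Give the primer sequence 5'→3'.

The reverse primer's reverse complement GAAGGAAGAAAA matches the template at positions 117–128; the product starts at position 56.
The forward primer is identical to the top strand over positions 56–65: GCGGCGGCCG.

5'-GCGGCGGCCG-3'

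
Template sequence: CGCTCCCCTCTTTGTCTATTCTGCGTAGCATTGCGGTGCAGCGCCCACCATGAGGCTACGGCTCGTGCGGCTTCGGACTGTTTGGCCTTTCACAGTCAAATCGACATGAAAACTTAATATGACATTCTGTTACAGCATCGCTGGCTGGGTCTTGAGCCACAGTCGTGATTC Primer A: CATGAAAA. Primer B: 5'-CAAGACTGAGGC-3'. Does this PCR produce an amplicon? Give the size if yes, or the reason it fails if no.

No product — primer B has no binding site in the template.

Primer B (CAAGACTGAGGC) does not match the top strand, and its reverse complement GCCTCAGTCTTG does not match either.
With no annealing site for primer B, no amplification occurs.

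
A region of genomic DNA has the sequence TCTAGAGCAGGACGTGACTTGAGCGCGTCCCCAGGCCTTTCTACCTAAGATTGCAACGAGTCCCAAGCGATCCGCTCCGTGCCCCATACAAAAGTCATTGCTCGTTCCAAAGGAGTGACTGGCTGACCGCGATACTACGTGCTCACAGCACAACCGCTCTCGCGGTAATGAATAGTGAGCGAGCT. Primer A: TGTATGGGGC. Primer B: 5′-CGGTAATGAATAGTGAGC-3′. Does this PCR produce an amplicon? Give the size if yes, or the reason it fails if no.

No product — the primers' 3' ends point away from each other.

Primer A (TGTATGGGGC) has reverse complement GCCCCATACA, which matches the top strand at positions 81–90; primer A anneals to the top strand there with its 3' end pointing upstream toward position 81.
Primer B (CGGTAATGAATAGTGAGC) matches the top strand directly at positions 163–180; it anneals to the bottom strand with its 3' end pointing downstream toward position 180.
The 3' ends diverge (primer A extends toward position 1, primer B toward position 185), so the primers never converge on a shared product.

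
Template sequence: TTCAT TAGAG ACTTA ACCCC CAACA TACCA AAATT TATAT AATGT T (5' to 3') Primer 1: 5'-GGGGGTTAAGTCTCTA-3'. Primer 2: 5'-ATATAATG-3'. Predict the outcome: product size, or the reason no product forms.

Primer 1 (GGGGGTTAAGTCTCTA) has reverse complement TAGAGACTTAACCCCC, which matches the top strand at positions 6–21; primer 1 anneals to the top strand there with its 3' end pointing upstream toward position 6.
Primer 2 (ATATAATG) matches the top strand directly at positions 37–44; it anneals to the bottom strand with its 3' end pointing downstream toward position 44.
The 3' ends diverge (primer 1 extends toward position 1, primer 2 toward position 46), so the primers never converge on a shared product.

No product — the primers' 3' ends point away from each other.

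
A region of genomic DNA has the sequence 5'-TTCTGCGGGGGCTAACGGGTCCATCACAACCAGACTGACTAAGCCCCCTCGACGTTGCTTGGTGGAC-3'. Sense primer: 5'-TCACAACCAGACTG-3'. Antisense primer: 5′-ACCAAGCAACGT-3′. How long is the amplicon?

Scanning the template, TCACAACCAGACTG occurs at positions 24–37; this primer anneals to the bottom strand there with its 3' end pointing downstream.
The reverse primer's reverse complement is ACGTTGCTTGGT, which matches the template at positions 52–63.
Amplicon spans positions 24–63: 40 bp.

40 bp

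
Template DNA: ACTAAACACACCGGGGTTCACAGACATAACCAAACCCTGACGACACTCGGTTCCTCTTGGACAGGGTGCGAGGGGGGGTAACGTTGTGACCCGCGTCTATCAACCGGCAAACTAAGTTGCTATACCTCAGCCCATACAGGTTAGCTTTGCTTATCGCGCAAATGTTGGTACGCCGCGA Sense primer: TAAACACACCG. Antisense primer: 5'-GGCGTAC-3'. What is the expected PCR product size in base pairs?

Forward primer TAAACACACCG is found on the top strand at positions 3–13.
Reverse complement of the reverse primer: GTACGCC. This occurs on the top strand at positions 168–174.
The product runs from position 3 to position 174, so its length is 174 − 3 + 1 = 172 bp.

172 bp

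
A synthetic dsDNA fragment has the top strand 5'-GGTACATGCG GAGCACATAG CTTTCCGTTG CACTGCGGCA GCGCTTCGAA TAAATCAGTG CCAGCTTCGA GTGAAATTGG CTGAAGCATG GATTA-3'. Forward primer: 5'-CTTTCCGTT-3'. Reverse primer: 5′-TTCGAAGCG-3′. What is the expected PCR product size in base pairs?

Scanning the template, CTTTCCGTT occurs at positions 21–29; this primer anneals to the bottom strand there with its 3' end pointing downstream.
Reverse complement of the reverse primer: CGCTTCGAA. This occurs on the top strand at positions 42–50.
The product runs from position 21 to position 50, so its length is 50 − 21 + 1 = 30 bp.

30 bp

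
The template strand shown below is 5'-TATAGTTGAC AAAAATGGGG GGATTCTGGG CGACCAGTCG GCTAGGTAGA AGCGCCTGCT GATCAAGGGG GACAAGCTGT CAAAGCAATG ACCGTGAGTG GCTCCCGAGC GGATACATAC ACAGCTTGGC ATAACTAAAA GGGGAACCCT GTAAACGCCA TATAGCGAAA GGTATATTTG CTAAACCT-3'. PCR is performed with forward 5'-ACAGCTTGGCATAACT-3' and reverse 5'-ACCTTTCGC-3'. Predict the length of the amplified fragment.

The forward primer matches the template at positions 121–136.
Taking the reverse complement of ACCTTTCGC gives GCGAAAGGT, found at positions 165–173 on the template; the primer anneals here to the top strand with its 3' end pointing upstream.
Amplicon spans positions 121–173: 53 bp.

53 bp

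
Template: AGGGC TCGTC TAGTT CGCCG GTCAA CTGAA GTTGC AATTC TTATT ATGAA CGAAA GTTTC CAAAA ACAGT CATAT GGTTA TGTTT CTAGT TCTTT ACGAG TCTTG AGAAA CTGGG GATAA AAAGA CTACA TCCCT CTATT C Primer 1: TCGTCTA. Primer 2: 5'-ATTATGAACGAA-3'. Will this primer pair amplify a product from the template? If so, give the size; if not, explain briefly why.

Primer 1 (TCGTCTA) matches the top strand at positions 6–12 (3' end points downstream).
Primer 2 (ATTATGAACGAA) also matches the top strand directly, at positions 43–54 — its reverse complement TTCGTTCATAAT is not present.
Both primers anneal to the bottom strand with 3' ends pointing the same way, so neither can prime synthesis back toward the other.

No product — both primers anneal to the same strand and extend in the same direction.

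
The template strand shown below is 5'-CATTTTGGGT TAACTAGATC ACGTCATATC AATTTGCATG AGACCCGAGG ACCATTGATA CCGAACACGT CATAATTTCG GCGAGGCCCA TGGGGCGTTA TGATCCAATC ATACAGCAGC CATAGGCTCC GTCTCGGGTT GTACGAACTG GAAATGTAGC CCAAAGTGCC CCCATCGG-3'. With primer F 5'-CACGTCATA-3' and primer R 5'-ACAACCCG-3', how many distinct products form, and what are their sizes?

The forward primer CACGTCATA matches the top strand at positions 20–28, 66–74.
The reverse primer's reverse complement is CGGGTTGT, matching at positions 135–142.
Each forward site pairs with the reverse site to give a product ending at position 142: sizes 123, 77 bp.

Two products: 123 bp, 77 bp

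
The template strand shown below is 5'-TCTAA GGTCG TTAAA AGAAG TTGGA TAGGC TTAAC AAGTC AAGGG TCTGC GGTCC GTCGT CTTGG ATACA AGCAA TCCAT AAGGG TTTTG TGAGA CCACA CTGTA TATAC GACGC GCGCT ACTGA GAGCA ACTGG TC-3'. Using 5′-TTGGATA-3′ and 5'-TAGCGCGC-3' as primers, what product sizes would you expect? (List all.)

The forward primer TTGGATA matches the top strand at positions 21–27, 62–68.
The reverse primer's reverse complement is GCGCGCTA, matching at positions 114–121.
Each forward site pairs with the reverse site to give a product ending at position 121: sizes 101, 60 bp.

101 bp, 60 bp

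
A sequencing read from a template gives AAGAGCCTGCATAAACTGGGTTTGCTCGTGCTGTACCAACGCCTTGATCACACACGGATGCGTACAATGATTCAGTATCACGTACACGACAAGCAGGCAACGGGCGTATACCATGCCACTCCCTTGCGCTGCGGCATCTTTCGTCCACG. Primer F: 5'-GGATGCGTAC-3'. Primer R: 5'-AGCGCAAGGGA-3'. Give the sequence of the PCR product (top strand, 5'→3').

Forward primer GGATGCGTAC is found on the top strand at positions 56–65.
Reverse complement of the reverse primer: TCCCTTGCGCT. This occurs on the top strand at positions 120–130.
The product is the template from position 56 through 130 (75 bp).

5'-GGATGCGTACAATGATTCAGTATCACGTACACGACAAGCAGGCAACGGGCGTATACCATGCCACTCCCTTGCGCT-3'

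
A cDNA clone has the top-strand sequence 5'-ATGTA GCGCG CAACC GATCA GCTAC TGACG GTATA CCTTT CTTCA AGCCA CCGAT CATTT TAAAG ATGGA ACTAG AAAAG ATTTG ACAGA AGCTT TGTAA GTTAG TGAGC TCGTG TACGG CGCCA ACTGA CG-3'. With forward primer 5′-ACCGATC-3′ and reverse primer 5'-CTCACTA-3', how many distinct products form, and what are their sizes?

The forward primer ACCGATC matches the top strand at positions 13–19, 50–56.
The reverse primer's reverse complement is TAGTGAG, matching at positions 103–109.
Each forward site pairs with the reverse site to give a product ending at position 109: sizes 97, 60 bp.

Two products: 97 bp, 60 bp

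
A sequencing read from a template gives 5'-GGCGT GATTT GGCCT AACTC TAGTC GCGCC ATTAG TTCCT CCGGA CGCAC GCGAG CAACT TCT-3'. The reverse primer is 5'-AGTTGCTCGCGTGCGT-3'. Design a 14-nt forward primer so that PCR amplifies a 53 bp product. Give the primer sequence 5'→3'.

The reverse primer's reverse complement ACGCACGCGAGCAACT matches the template at positions 45–60, so the product ends at position 60.
A 53 bp product then starts at position 60 − 53 + 1 = 8.
The forward primer is identical to the top strand there: TTTGGCCTAACTCT.

5'-TTTGGCCTAACTCT-3'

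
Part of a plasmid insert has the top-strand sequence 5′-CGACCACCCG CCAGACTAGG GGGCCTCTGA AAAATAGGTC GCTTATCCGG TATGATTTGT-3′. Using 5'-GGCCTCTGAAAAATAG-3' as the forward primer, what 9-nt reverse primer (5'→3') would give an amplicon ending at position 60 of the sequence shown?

5'-ACAAATCAT-3'

The forward primer binds at positions 22–37; the product's 3' end on the top strand is position 60.
The reverse primer anneals to the top strand over positions 52–60, i.e. to ATGATTTGT.
Its sequence written 5'→3' is the reverse complement: ACAAATCAT.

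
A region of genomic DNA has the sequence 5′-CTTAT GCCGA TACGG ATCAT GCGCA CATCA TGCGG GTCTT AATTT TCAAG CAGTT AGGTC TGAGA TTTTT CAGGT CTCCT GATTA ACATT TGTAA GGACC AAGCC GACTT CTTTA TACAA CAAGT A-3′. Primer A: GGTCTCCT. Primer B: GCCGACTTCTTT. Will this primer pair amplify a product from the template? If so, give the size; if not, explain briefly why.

No product — both primers anneal to the same strand and extend in the same direction.

Primer A (GGTCTCCT) matches the top strand at positions 73–80 (3' end points downstream).
Primer B (GCCGACTTCTTT) also matches the top strand directly, at positions 103–114 — its reverse complement AAAGAAGTCGGC is not present.
Both primers anneal to the bottom strand with 3' ends pointing the same way, so neither can prime synthesis back toward the other.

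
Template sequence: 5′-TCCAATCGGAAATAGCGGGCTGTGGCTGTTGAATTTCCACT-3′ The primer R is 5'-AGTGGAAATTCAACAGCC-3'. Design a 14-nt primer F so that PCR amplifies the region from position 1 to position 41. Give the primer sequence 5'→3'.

The reverse primer's reverse complement GGCTGTTGAATTTCCACT matches the template at positions 24–41; the product starts at position 1.
The forward primer is identical to the top strand over positions 1–14: TCCAATCGGAAATA.

5'-TCCAATCGGAAATA-3'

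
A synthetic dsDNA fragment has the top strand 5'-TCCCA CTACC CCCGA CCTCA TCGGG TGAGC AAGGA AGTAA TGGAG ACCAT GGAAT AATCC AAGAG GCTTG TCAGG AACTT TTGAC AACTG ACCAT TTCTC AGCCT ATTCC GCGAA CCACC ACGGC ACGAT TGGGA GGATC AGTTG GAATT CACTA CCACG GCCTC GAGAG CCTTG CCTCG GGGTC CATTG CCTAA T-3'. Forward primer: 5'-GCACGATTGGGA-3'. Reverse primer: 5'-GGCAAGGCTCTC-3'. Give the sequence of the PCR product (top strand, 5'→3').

The forward primer matches the template at positions 124–135.
Reverse complement of the reverse primer: GAGAGCCTTGCC. This occurs on the top strand at positions 166–177.
The product is the template from position 124 through 177 (54 bp).

5'-GCACGATTGGGAGGATCAGTTGGAATTCACTACCACGGCCTCGAGAGCCTTGCC-3'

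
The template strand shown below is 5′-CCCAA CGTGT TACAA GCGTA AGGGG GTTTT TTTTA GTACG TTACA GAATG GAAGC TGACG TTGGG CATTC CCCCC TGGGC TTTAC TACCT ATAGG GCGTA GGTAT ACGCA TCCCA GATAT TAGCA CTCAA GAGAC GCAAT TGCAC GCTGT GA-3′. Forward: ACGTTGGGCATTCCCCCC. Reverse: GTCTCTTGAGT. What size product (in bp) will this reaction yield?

Forward primer ACGTTGGGCATTCCCCCC is found on the top strand at positions 58–75.
Reverse complement of the reverse primer: ACTCAAGAGAC. This occurs on the top strand at positions 125–135.
Amplicon spans positions 58–135: 78 bp.

78 bp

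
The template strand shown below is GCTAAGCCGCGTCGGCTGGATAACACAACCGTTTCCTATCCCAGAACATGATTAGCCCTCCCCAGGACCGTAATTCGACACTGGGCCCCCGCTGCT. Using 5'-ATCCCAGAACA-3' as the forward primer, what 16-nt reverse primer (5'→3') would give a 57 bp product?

5'-CAGCGGGGGCCCAGTG-3'

The forward primer binds at positions 38–48, so a 57 bp product ends at position 38 + 57 − 1 = 94.
The reverse primer anneals to the top strand over positions 79–94, i.e. to CACTGGGCCCCCGCTG.
Its sequence written 5'→3' is the reverse complement: CAGCGGGGGCCCAGTG.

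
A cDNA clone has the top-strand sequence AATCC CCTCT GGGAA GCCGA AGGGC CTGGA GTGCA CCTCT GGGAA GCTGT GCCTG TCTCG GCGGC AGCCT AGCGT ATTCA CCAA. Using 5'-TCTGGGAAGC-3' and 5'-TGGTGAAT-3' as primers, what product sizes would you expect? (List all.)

The forward primer TCTGGGAAGC matches the top strand at positions 8–17, 38–47.
The reverse primer's reverse complement is ATTCACCA, matching at positions 76–83.
Each forward site pairs with the reverse site to give a product ending at position 83: sizes 76, 46 bp.

76 bp, 46 bp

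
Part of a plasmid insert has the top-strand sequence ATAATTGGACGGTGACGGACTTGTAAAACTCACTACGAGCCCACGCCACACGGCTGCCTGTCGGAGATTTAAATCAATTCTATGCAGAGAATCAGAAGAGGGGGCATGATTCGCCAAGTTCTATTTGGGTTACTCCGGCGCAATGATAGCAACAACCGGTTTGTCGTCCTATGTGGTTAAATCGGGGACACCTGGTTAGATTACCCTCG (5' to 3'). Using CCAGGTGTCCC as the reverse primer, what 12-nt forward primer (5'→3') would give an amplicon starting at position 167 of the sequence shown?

The reverse primer's reverse complement GGGACACCTGG matches the template at positions 185–195; the product starts at position 167.
The forward primer is identical to the top strand over positions 167–178: TCCTATGTGGTT.

5'-TCCTATGTGGTT-3'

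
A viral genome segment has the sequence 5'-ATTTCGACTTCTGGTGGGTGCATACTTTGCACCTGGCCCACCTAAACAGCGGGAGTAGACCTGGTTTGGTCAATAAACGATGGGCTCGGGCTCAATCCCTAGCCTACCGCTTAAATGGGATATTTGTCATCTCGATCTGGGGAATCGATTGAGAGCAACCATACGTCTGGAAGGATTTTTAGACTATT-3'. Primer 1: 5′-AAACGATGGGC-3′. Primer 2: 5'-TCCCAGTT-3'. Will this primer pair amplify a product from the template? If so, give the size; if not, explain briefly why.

Primer 2 (TCCCAGTT) does not match the top strand, and its reverse complement AACTGGGA does not match either.
With no annealing site for primer 2, no amplification occurs.

No product — primer 2 has no binding site in the template.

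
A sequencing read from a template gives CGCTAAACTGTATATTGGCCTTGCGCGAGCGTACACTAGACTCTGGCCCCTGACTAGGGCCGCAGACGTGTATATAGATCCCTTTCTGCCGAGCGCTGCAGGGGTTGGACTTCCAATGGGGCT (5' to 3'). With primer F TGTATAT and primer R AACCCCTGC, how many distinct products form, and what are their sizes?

Two products: 98 bp, 38 bp

The forward primer TGTATAT matches the top strand at positions 9–15, 69–75.
The reverse primer's reverse complement is GCAGGGGTT, matching at positions 98–106.
Each forward site pairs with the reverse site to give a product ending at position 106: sizes 98, 38 bp.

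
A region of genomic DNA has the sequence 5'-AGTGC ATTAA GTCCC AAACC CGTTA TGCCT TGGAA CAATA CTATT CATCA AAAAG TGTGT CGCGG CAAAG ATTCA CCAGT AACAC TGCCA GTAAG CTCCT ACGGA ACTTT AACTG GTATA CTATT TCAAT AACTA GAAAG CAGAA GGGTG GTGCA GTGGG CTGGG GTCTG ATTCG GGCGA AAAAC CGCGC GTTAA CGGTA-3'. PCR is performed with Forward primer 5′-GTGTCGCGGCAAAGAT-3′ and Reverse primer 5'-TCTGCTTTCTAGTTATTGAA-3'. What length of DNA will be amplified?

Forward primer GTGTCGCGGCAAAGAT is found on the top strand at positions 57–72.
Reverse complement of the reverse primer: TTCAATAACTAGAAAGCAGA. This occurs on the top strand at positions 125–144.
Amplicon spans positions 57–144: 88 bp.

88 bp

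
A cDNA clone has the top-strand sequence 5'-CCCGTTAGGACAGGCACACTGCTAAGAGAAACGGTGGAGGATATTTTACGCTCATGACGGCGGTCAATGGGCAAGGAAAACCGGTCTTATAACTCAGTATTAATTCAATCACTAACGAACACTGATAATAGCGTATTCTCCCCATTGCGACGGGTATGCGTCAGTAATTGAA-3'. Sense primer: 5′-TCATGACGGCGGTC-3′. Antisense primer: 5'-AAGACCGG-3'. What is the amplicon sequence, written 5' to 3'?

5'-TCATGACGGCGGTCAATGGGCAAGGAAAACCGGTCTT-3'

The forward primer matches the template at positions 52–65.
Taking the reverse complement of AAGACCGG gives CCGGTCTT, found at positions 81–88 on the template; the primer anneals here to the top strand with its 3' end pointing upstream.
The product is the template from position 52 through 88 (37 bp).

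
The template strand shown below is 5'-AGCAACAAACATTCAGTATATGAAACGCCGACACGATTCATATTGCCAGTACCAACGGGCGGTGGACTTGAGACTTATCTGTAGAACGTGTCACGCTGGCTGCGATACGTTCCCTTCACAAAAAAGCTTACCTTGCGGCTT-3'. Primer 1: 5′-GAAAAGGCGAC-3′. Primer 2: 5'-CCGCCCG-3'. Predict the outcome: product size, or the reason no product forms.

No product — primer 1 has no binding site in the template.

Primer 1 (GAAAAGGCGAC) does not match the top strand, and its reverse complement GTCGCCTTTTC does not match either.
With no annealing site for primer 1, no amplification occurs.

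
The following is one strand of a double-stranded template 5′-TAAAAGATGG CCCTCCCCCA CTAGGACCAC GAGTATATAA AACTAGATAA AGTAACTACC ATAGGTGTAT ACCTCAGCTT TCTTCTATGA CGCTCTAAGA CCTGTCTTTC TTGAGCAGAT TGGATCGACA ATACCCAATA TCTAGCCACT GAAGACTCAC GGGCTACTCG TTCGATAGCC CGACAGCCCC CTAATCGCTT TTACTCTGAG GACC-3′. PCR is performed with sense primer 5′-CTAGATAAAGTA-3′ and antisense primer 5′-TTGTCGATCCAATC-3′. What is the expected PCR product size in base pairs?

89 bp

Forward primer CTAGATAAAGTA is found on the top strand at positions 43–54.
Taking the reverse complement of TTGTCGATCCAATC gives GATTGGATCGACAA, found at positions 118–131 on the template; the primer anneals here to the top strand with its 3' end pointing upstream.
Product length = (reverse-primer end) − (forward-primer start) + 1 = 131 − 43 + 1 = 89 bp.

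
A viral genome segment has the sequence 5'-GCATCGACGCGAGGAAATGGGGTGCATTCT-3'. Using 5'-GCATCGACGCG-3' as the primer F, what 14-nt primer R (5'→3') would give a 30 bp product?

5'-AGAATGCACCCCAT-3'

The forward primer binds at positions 1–11, so a 30 bp product ends at position 1 + 30 − 1 = 30.
The reverse primer anneals to the top strand over positions 17–30, i.e. to ATGGGGTGCATTCT.
Its sequence written 5'→3' is the reverse complement: AGAATGCACCCCAT.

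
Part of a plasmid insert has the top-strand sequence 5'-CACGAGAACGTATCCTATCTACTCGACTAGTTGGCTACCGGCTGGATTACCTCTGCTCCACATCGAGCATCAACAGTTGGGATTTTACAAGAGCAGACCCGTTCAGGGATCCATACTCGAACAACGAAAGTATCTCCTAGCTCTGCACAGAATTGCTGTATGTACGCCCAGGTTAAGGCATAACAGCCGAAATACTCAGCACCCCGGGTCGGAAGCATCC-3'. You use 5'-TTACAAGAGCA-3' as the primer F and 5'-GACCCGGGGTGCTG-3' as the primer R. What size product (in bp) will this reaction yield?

Forward primer TTACAAGAGCA is found on the top strand at positions 85–95.
The reverse primer's reverse complement is CAGCACCCCGGGTC, which matches the template at positions 197–210.
Product length = (reverse-primer end) − (forward-primer start) + 1 = 210 − 85 + 1 = 126 bp.

126 bp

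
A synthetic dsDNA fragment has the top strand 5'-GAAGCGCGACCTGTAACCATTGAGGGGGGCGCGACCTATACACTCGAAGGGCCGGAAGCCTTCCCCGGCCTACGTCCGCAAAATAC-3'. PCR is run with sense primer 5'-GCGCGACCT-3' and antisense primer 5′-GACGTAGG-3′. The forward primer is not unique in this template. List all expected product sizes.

73 bp, 48 bp

The forward primer GCGCGACCT matches the top strand at positions 4–12, 29–37.
The reverse primer's reverse complement is CCTACGTC, matching at positions 69–76.
Each forward site pairs with the reverse site to give a product ending at position 76: sizes 73, 48 bp.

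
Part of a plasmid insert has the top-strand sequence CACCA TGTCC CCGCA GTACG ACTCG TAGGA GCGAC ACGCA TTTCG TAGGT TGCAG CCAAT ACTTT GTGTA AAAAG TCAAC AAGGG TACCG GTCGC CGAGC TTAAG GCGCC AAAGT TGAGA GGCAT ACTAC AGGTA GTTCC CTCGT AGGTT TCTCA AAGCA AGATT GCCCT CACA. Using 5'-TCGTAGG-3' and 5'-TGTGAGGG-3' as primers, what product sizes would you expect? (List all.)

The forward primer TCGTAGG matches the top strand at positions 23–29, 43–49, 142–148.
The reverse primer's reverse complement is CCCTCACA, matching at positions 167–174.
Each forward site pairs with the reverse site to give a product ending at position 174: sizes 152, 132, 33 bp.

152 bp, 132 bp, 33 bp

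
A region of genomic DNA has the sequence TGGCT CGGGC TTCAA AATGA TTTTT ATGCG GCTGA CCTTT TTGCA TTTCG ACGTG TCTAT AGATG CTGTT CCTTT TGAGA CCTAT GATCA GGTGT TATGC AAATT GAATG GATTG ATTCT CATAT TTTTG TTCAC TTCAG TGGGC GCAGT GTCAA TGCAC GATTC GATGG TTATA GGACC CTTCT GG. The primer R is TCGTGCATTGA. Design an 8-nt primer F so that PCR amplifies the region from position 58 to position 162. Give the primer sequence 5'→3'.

The reverse primer's reverse complement TCAATGCACGA matches the template at positions 152–162; the product starts at position 58.
The forward primer is identical to the top strand over positions 58–65: TATAGATG.

5'-TATAGATG-3'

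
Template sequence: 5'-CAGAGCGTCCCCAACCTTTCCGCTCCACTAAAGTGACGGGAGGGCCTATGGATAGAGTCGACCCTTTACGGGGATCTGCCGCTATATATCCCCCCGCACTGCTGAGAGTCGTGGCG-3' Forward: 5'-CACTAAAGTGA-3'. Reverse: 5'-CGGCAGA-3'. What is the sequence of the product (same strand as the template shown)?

5'-CACTAAAGTGACGGGAGGGCCTATGGATAGAGTCGACCCTTTACGGGGATCTGCCG-3'

Scanning the template, CACTAAAGTGA occurs at positions 26–36; this primer anneals to the bottom strand there with its 3' end pointing downstream.
Reverse complement of the reverse primer: TCTGCCG. This occurs on the top strand at positions 75–81.
The product is the template from position 26 through 81 (56 bp).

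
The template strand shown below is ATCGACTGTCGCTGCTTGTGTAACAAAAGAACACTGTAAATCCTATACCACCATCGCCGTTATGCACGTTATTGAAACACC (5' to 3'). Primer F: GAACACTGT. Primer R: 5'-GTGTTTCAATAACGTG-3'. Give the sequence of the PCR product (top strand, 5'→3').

The forward primer matches the template at positions 29–37.
Taking the reverse complement of GTGTTTCAATAACGTG gives CACGTTATTGAAACAC, found at positions 65–80 on the template; the primer anneals here to the top strand with its 3' end pointing upstream.
The product is the template from position 29 through 80 (52 bp).

5'-GAACACTGTAAATCCTATACCACCATCGCCGTTATGCACGTTATTGAAACAC-3'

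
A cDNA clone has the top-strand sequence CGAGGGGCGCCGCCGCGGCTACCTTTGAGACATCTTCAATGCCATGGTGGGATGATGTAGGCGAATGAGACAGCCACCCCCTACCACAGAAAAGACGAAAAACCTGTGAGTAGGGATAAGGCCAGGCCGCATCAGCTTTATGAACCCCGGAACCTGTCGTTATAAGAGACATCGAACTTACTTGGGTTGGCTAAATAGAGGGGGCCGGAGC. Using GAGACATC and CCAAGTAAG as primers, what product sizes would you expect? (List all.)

The forward primer GAGACATC matches the top strand at positions 27–34, 166–173.
The reverse primer's reverse complement is CTTACTTGG, matching at positions 177–185.
Each forward site pairs with the reverse site to give a product ending at position 185: sizes 159, 20 bp.

159 bp, 20 bp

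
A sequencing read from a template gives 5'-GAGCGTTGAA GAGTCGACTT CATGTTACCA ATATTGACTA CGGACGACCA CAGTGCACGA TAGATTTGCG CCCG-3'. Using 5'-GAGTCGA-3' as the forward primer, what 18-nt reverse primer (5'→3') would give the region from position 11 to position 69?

The product's 3' end on the top strand is position 69.
The reverse primer anneals to the top strand over positions 52–69, i.e. to AGTGCACGATAGATTTGC.
Its sequence written 5'→3' is the reverse complement: GCAAATCTATCGTGCACT.

5'-GCAAATCTATCGTGCACT-3'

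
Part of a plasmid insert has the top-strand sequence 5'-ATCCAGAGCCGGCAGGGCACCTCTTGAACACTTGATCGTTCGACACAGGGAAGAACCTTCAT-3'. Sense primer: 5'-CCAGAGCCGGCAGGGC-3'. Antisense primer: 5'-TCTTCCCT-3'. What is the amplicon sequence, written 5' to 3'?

Scanning the template, CCAGAGCCGGCAGGGC occurs at positions 3–18; this primer anneals to the bottom strand there with its 3' end pointing downstream.
Taking the reverse complement of TCTTCCCT gives AGGGAAGA, found at positions 47–54 on the template; the primer anneals here to the top strand with its 3' end pointing upstream.
The product is the template from position 3 through 54 (52 bp).

5'-CCAGAGCCGGCAGGGCACCTCTTGAACACTTGATCGTTCGACACAGGGAAGA-3'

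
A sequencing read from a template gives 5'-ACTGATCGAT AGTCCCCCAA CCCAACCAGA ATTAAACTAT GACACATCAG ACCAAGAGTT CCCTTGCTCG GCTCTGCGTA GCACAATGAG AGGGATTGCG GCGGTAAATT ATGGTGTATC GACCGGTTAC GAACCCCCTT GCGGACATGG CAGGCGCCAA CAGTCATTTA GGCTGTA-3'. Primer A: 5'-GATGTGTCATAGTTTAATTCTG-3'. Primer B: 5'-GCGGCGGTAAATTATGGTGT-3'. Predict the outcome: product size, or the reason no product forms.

No product — the primers' 3' ends point away from each other.

Primer A (GATGTGTCATAGTTTAATTCTG) has reverse complement CAGAATTAAACTATGACACATC, which matches the top strand at positions 27–48; primer A anneals to the top strand there with its 3' end pointing upstream toward position 27.
Primer B (GCGGCGGTAAATTATGGTGT) matches the top strand directly at positions 98–117; it anneals to the bottom strand with its 3' end pointing downstream toward position 117.
The 3' ends diverge (primer A extends toward position 1, primer B toward position 177), so the primers never converge on a shared product.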